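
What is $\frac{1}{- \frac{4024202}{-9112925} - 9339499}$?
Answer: $- \frac{9112925}{85110149900373} \approx -1.0707 \cdot 10^{-7}$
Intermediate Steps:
$\frac{1}{- \frac{4024202}{-9112925} - 9339499} = \frac{1}{\left(-4024202\right) \left(- \frac{1}{9112925}\right) - 9339499} = \frac{1}{\frac{4024202}{9112925} - 9339499} = \frac{1}{- \frac{85110149900373}{9112925}} = - \frac{9112925}{85110149900373}$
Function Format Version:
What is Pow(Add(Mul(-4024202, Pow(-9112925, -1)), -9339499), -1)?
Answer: Rational(-9112925, 85110149900373) ≈ -1.0707e-7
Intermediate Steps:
Pow(Add(Mul(-4024202, Pow(-9112925, -1)), -9339499), -1) = Pow(Add(Mul(-4024202, Rational(-1, 9112925)), -9339499), -1) = Pow(Add(Rational(4024202, 9112925), -9339499), -1) = Pow(Rational(-85110149900373, 9112925), -1) = Rational(-9112925, 85110149900373)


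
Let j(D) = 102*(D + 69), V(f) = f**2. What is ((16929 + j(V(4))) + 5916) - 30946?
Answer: 569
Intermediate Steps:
j(D) = 7038 + 102*D (j(D) = 102*(69 + D) = 7038 + 102*D)
((16929 + j(V(4))) + 5916) - 30946 = ((16929 + (7038 + 102*4**2)) + 5916) - 30946 = ((16929 + (7038 + 102*16)) + 5916) - 30946 = ((16929 + (7038 + 1632)) + 5916) - 30946 = ((16929 + 8670) + 5916) - 30946 = (25599 + 5916) - 30946 = 31515 - 30946 = 569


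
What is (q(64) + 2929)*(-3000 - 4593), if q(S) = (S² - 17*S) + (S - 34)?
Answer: -45307431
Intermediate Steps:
q(S) = -34 + S² - 16*S (q(S) = (S² - 17*S) + (-34 + S) = -34 + S² - 16*S)
(q(64) + 2929)*(-3000 - 4593) = ((-34 + 64² - 16*64) + 2929)*(-3000 - 4593) = ((-34 + 4096 - 1024) + 2929)*(-7593) = (3038 + 2929)*(-7593) = 5967*(-7593) = -45307431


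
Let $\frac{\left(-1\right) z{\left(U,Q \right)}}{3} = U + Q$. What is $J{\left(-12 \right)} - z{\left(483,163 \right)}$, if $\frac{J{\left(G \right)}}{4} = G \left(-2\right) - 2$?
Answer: $2026$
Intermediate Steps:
$z{\left(U,Q \right)} = - 3 Q - 3 U$ ($z{\left(U,Q \right)} = - 3 \left(U + Q\right) = - 3 \left(Q + U\right) = - 3 Q - 3 U$)
$J{\left(G \right)} = -8 - 8 G$ ($J{\left(G \right)} = 4 \left(G \left(-2\right) - 2\right) = 4 \left(- 2 G - 2\right) = 4 \left(-2 - 2 G\right) = -8 - 8 G$)
$J{\left(-12 \right)} - z{\left(483,163 \right)} = \left(-8 - -96\right) - \left(\left(-3\right) 163 - 1449\right) = \left(-8 + 96\right) - \left(-489 - 1449\right) = 88 - -1938 = 88 + 1938 = 2026$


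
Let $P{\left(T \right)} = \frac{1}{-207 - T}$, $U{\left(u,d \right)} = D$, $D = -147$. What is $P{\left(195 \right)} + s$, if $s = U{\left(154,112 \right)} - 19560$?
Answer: $- \frac{7922215}{402} \approx -19707.0$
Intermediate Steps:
$U{\left(u,d \right)} = -147$
$s = -19707$ ($s = -147 - 19560 = -19707$)
$P{\left(195 \right)} + s = - \frac{1}{207 + 195} - 19707 = - \frac{1}{402} - 19707 = - \frac{7922215}{402}$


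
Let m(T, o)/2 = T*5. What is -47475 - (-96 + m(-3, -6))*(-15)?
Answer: -49365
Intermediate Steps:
m(T, o) = 10*T (m(T, o) = 2*(T*5) = 2*(5*T) = 10*T)
-47475 - (-96 + m(-3, -6))*(-15) = -47475 - (-96 + 10*(-3))*(-15) = -47475 - (-96 - 30)*(-15) = -47475 - (-126)*(-15) = -47475 - 1*1890 = -47475 - 1890 = -49365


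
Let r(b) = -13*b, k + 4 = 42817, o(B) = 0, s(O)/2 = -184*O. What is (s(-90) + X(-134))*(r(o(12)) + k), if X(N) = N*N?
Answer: 2186716788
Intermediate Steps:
X(N) = N**2
s(O) = -368*O (s(O) = 2*(-184*O) = -368*O)
k = 42813 (k = -4 + 42817 = 42813)
(s(-90) + X(-134))*(r(o(12)) + k) = (-368*(-90) + (-134)**2)*(-13*0 + 42813) = (33120 + 17956)*(0 + 42813) = 51076*42813 = 2186716788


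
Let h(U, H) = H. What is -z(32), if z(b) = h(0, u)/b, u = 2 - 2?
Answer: 0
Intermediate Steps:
u = 0
z(b) = 0 (z(b) = 0/b = 0)
-z(32) = -1*0 = 0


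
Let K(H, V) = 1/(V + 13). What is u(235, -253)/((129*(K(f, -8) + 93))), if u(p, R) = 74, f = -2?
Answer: 185/30057 ≈ 0.0061550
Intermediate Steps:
K(H, V) = 1/(13 + V)
u(235, -253)/((129*(K(f, -8) + 93))) = 74/((129*(1/(13 - 8) + 93))) = 74/((129*(1/5 + 93))) = 74/((129*(⅕ + 93))) = 74/((129*(466/5))) = 74/(60114/5) = 74*(5/60114) = 185/30057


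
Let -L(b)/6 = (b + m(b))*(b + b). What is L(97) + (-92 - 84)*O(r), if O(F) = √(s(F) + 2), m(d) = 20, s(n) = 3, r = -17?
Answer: -136188 - 176*√5 ≈ -1.3658e+5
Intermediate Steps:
O(F) = √5 (O(F) = √(3 + 2) = √5)
L(b) = -12*b*(20 + b) (L(b) = -6*(b + 20)*(b + b) = -6*(20 + b)*2*b = -12*b*(20 + b))
L(97) + (-92 - 84)*O(r) = -12*97*(20 + 97) + (-92 - 84)*√5 = -12*97*117 - 176*√5 = -136188 - 176*√5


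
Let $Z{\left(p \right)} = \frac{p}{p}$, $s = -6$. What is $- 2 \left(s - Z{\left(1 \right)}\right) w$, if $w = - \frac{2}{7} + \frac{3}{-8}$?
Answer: $- \frac{37}{4} \approx -9.25$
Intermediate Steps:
$w = - \frac{37}{56}$ ($w = \left(-2\right) \frac{1}{7} + 3 \left(- \frac{1}{8}\right) = - \frac{2}{7} - \frac{3}{8} = - \frac{37}{56} \approx -0.66071$)
$Z{\left(p \right)} = 1$
$- 2 \left(s - Z{\left(1 \right)}\right) w = - 2 \left(-6 - 1\right) \left(- \frac{37}{56}\right) = \left(-2\right) \left(-7\right) \left(- \frac{37}{56}\right) = 14 \left(- \frac{37}{56}\right) = - \frac{37}{4}$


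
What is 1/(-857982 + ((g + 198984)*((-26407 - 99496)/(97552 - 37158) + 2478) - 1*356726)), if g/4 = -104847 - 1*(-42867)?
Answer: -30197/3695391074248 ≈ -8.1715e-9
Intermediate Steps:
g = -247920 (g = 4*(-104847 - 1*(-42867)) = 4*(-104847 + 42867) = 4*(-61980) = -247920)
1/(-857982 + ((g + 198984)*((-26407 - 99496)/(97552 - 37158) + 2478) - 1*356726)) = 1/(-857982 + ((-247920 + 198984)*((-26407 - 99496)/(97552 - 37158) + 2478) - 1*356726)) = 1/(-857982 + (-48936*(-125903/60394 + 2478) - 356726)) = 1/(-857982 + (-48936*149530429/60394 - 356726)) = 1/(-857982 + (-3658710536772/30197 - 356726)) = 1/(-857982 - 3669482591794/30197) = 1/(-3695391074248/30197) = -30197/3695391074248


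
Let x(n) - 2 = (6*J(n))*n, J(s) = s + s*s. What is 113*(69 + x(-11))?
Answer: -812357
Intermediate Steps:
J(s) = s + s²
x(n) = 2 + 6*n²*(1 + n) (x(n) = 2 + (6*(n*(1 + n)))*n = 2 + (6*n*(1 + n))*n = 2 + 6*n²*(1 + n))
113*(69 + x(-11)) = 113*(69 + (2 + 6*(-11)²*(1 - 11))) = 113*(69 + (2 + 6*121*(-10))) = 113*(69 + (2 - 7260)) = 113*(69 - 7258) = 113*(-7189) = -812357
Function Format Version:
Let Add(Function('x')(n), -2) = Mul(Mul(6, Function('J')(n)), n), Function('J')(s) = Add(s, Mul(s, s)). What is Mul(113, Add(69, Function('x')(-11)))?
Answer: -812357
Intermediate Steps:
Function('J')(s) = Add(s, Pow(s, 2))
Function('x')(n) = Add(2, Mul(6, Pow(n, 2), Add(1, n))) (Function('x')(n) = Add(2, Mul(Mul(6, Mul(n, Add(1, n))), n)) = Add(2, Mul(Mul(6, n, Add(1, n)), n)) = Add(2, Mul(6, Pow(n, 2), Add(1, n))))
Mul(113, Add(69, Function('x')(-11))) = Mul(113, Add(69, Add(2, Mul(6, Pow(-11, 2), Add(1, -11))))) = Mul(113, Add(69, Add(2, Mul(6, 121, -10)))) = Mul(113, Add(69, Add(2, -7260))) = Mul(113, Add(69, -7258)) = Mul(113, -7189) = -812357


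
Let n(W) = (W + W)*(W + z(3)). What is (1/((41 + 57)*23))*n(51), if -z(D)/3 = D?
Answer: 306/161 ≈ 1.9006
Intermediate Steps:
z(D) = -3*D
n(W) = 2*W*(-9 + W) (n(W) = (W + W)*(W - 3*3) = (2*W)*(W - 9) = (2*W)*(-9 + W) = 2*W*(-9 + W))
(1/((41 + 57)*23))*n(51) = (1/((41 + 57)*23))*(2*51*(-9 + 51)) = ((1/23)/98)*(2*51*42) = ((1/98)*(1/23))*4284 = (1/2254)*4284 = 306/161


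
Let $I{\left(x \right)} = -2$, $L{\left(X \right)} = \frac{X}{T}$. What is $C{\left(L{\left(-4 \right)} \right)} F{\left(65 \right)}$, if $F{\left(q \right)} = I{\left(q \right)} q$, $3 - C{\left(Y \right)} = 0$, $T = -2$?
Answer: $-390$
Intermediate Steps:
$L{\left(X \right)} = - \frac{X}{2}$ ($L{\left(X \right)} = \frac{X}{-2} = X \left(- \frac{1}{2}\right) = - \frac{X}{2}$)
$C{\left(Y \right)} = 3$ ($C{\left(Y \right)} = 3 - 0 = 3 + 0 = 3$)
$F{\left(q \right)} = - 2 q$
$C{\left(L{\left(-4 \right)} \right)} F{\left(65 \right)} = 3 \left(\left(-2\right) 65\right) = 3 \left(-130\right) = -390$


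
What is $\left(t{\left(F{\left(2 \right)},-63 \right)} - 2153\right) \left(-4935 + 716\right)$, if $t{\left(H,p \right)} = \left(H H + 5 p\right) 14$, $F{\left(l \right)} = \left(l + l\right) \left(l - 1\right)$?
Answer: $26744241$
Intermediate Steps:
$F{\left(l \right)} = 2 l \left(-1 + l\right)$
$t{\left(H,p \right)} = 14 H^{2} + 70 p$ ($t{\left(H,p \right)} = \left(H^{2} + 5 p\right) 14 = 14 H^{2} + 70 p$)
$\left(t{\left(F{\left(2 \right)},-63 \right)} - 2153\right) \left(-4935 + 716\right) = \left(\left(14 \left(2 \cdot 2 \left(-1 + 2\right)\right)^{2} + 70 \left(-63\right)\right) - 2153\right) \left(-4935 + 716\right) = \left(\left(14 \left(2 \cdot 2 \cdot 1\right)^{2} - 4410\right) - 2153\right) \left(-4219\right) = \left(\left(14 \cdot 4^{2} - 4410\right) - 2153\right) \left(-4219\right) = \left(\left(14 \cdot 16 - 4410\right) - 2153\right) \left(-4219\right) = \left(\left(224 - 4410\right) - 2153\right) \left(-4219\right) = \left(-4186 - 2153\right) \left(-4219\right) = \left(-6339\right) \left(-4219\right) = 26744241$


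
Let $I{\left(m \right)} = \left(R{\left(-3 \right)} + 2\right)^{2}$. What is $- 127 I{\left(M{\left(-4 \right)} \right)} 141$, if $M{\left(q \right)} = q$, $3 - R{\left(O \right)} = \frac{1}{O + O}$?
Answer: $- \frac{5736209}{12} \approx -4.7802 \cdot 10^{5}$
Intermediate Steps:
$R{\left(O \right)} = 3 - \frac{1}{2 O}$ ($R{\left(O \right)} = 3 - \frac{1}{O + O} = 3 - \frac{1}{2 O}$)
$I{\left(m \right)} = \frac{961}{36}$ ($I{\left(m \right)} = \left(\left(3 - \frac{1}{2 \left(-3\right)}\right) + 2\right)^{2} = \left(\left(3 - - \frac{1}{6}\right) + 2\right)^{2} = \left(\left(3 + \frac{1}{6}\right) + 2\right)^{2} = \left(\frac{19}{6} + 2\right)^{2} = \left(\frac{31}{6}\right)^{2} = \frac{961}{36}$)
$- 127 I{\left(M{\left(-4 \right)} \right)} 141 = \left(-127\right) \frac{961}{36} \cdot 141 = \left(- \frac{122047}{36}\right) 141 = - \frac{5736209}{12}$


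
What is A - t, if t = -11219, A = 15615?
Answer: 26834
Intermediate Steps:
A - t = 15615 - 1*(-11219) = 15615 + 11219 = 26834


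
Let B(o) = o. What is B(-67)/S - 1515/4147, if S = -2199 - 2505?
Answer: -6848711/19507488 ≈ -0.35108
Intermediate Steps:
S = -4704
B(-67)/S - 1515/4147 = -67/(-4704) - 1515/4147 = -67*(-1/4704) - 1515*1/4147 = 67/4704 - 1515/4147 = -6848711/19507488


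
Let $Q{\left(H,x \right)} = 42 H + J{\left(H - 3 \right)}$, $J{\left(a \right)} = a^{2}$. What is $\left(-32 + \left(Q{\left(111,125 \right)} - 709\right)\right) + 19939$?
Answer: $35524$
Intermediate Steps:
$Q{\left(H,x \right)} = \left(-3 + H\right)^{2} + 42 H$ ($Q{\left(H,x \right)} = 42 H + \left(H - 3\right)^{2} = 42 H + \left(-3 + H\right)^{2} = \left(-3 + H\right)^{2} + 42 H$)
$\left(-32 + \left(Q{\left(111,125 \right)} - 709\right)\right) + 19939 = \left(-32 - \left(-3953 - \left(-3 + 111\right)^{2}\right)\right) + 19939 = \left(-32 + \left(\left(108^{2} + 4662\right) - 709\right)\right) + 19939 = \left(-32 + \left(\left(11664 + 4662\right) - 709\right)\right) + 19939 = \left(-32 + \left(16326 - 709\right)\right) + 19939 = \left(-32 + 15617\right) + 19939 = 15585 + 19939 = 35524$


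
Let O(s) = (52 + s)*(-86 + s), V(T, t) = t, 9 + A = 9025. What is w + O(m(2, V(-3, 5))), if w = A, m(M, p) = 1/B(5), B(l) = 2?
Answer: 18109/4 ≈ 4527.3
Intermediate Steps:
A = 9016 (A = -9 + 9025 = 9016)
m(M, p) = ½ (m(M, p) = 1/2 = ½)
w = 9016
O(s) = (-86 + s)*(52 + s)
w + O(m(2, V(-3, 5))) = 9016 + (-4472 + (½)² - 34*½) = 9016 + (-4472 + ¼ - 17) = 9016 - 17955/4 = 18109/4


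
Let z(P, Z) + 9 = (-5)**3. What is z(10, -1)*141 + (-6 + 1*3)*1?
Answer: -18897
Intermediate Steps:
z(P, Z) = -134 (z(P, Z) = -9 + (-5)**3 = -9 - 125 = -134)
z(10, -1)*141 + (-6 + 1*3)*1 = -134*141 + (-6 + 1*3)*1 = -18894 + (-6 + 3)*1 = -18894 - 3*1 = -18894 - 3 = -18897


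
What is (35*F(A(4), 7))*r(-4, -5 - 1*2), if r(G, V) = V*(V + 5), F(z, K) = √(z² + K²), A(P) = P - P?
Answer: 3430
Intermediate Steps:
A(P) = 0
F(z, K) = √(K² + z²)
r(G, V) = V*(5 + V)
(35*F(A(4), 7))*r(-4, -5 - 1*2) = (35*√(7² + 0²))*((-5 - 1*2)*(5 + (-5 - 1*2))) = (35*√(49 + 0))*((-5 - 2)*(5 + (-5 - 2))) = (35*√49)*(-7*(5 - 7)) = (35*7)*(-7*(-2)) = 245*14 = 3430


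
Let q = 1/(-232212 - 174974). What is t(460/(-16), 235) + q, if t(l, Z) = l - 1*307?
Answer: -273425401/814372 ≈ -335.75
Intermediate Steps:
t(l, Z) = -307 + l (t(l, Z) = l - 307 = -307 + l)
q = -1/407186 (q = 1/(-407186) = -1/407186 ≈ -2.4559e-6)
t(460/(-16), 235) + q = (-307 + 460/(-16)) - 1/407186 = (-307 + 460*(-1/16)) - 1/407186 = (-307 - 115/4) - 1/407186 = -1343/4 - 1/407186 = -273425401/814372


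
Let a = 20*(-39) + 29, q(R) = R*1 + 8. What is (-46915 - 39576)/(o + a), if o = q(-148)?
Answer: 86491/891 ≈ 97.072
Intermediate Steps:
q(R) = 8 + R (q(R) = R + 8 = 8 + R)
a = -751 (a = -780 + 29 = -751)
o = -140 (o = 8 - 148 = -140)
(-46915 - 39576)/(o + a) = (-46915 - 39576)/(-140 - 751) = -86491/(-891) = -86491*(-1/891) = 86491/891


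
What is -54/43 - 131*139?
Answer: -783041/43 ≈ -18210.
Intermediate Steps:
-54/43 - 131*139 = -54*1/43 - 18209 = -54/43 - 18209 = -783041/43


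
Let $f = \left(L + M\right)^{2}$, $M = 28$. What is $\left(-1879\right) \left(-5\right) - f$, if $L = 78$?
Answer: $-1841$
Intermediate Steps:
$f = 11236$ ($f = \left(78 + 28\right)^{2} = 106^{2} = 11236$)
$\left(-1879\right) \left(-5\right) - f = \left(-1879\right) \left(-5\right) - 11236 = 9395 - 11236 = -1841$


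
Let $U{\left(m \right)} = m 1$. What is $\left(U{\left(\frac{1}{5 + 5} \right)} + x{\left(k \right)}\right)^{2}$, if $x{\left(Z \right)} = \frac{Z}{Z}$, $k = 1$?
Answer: $\frac{121}{100} \approx 1.21$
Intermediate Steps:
$x{\left(Z \right)} = 1$
$U{\left(m \right)} = m$
$\left(U{\left(\frac{1}{5 + 5} \right)} + x{\left(k \right)}\right)^{2} = \left(\frac{1}{5 + 5} + 1\right)^{2} = \left(\frac{1}{10} + 1\right)^{2} = \left(\frac{11}{10}\right)^{2} = \frac{121}{100}$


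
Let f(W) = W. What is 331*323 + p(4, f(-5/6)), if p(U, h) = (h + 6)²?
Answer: 3849829/36 ≈ 1.0694e+5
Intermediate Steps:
p(U, h) = (6 + h)²
331*323 + p(4, f(-5/6)) = 331*323 + (6 - 5/6)² = 106913 + (6 - 5*⅙)² = 106913 + (6 - ⅚)² = 106913 + (31/6)² = 106913 + 961/36 = 3849829/36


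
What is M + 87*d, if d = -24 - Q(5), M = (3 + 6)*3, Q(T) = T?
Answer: -2496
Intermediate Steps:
M = 27 (M = 9*3 = 27)
d = -29 (d = -24 - 1*5 = -24 - 5 = -29)
M + 87*d = 27 + 87*(-29) = 27 - 2523 = -2496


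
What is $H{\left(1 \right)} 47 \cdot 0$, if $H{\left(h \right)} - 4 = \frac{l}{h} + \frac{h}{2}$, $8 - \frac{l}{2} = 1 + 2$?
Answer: $0$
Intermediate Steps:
$l = 10$ ($l = 16 - 2 \left(1 + 2\right) = 16 - 6 = 10$)
$H{\left(h \right)} = 4 + \frac{h}{2} + \frac{10}{h}$ ($H{\left(h \right)} = 4 + \left(\frac{10}{h} + \frac{h}{2}\right) = 4 + \left(\frac{h}{2} + \frac{10}{h}\right) = 4 + \frac{h}{2} + \frac{10}{h}$)
$H{\left(1 \right)} 47 \cdot 0 = \left(4 + \frac{1}{2} \cdot 1 + \frac{10}{1}\right) 47 \cdot 0 = \left(4 + \frac{1}{2} + 10 \cdot 1\right) 47 \cdot 0 = \left(4 + \frac{1}{2} + 10\right) 47 \cdot 0 = \frac{29}{2} \cdot 47 \cdot 0 = \frac{1363}{2} \cdot 0 = 0$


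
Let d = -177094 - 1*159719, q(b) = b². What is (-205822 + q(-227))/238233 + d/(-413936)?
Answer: 5457514727/32871071696 ≈ 0.16603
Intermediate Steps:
d = -336813 (d = -177094 - 159719 = -336813)
(-205822 + q(-227))/238233 + d/(-413936) = (-205822 + (-227)²)/238233 - 336813/(-413936) = (-205822 + 51529)*(1/238233) - 336813*(-1/413936) = -154293*1/238233 + 336813/413936 = -51431/79411 + 336813/413936 = 5457514727/32871071696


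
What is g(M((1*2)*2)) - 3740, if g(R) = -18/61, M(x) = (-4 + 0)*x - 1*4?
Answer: -228158/61 ≈ -3740.3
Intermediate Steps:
M(x) = -4 - 4*x (M(x) = -4*x - 4 = -4 - 4*x)
g(R) = -18/61 (g(R) = -18*1/61 = -18/61)
g(M((1*2)*2)) - 3740 = -18/61 - 3740 = -228158/61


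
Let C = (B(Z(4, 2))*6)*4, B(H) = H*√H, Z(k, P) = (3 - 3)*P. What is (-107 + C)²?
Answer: 11449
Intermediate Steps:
Z(k, P) = 0 (Z(k, P) = 0*P = 0)
B(H) = H^(3/2)
C = 0 (C = (0^(3/2)*6)*4 = (0*6)*4 = 0*4 = 0)
(-107 + C)² = (-107 + 0)² = (-107)² = 11449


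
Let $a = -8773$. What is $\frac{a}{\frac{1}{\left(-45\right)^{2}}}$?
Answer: $-17765325$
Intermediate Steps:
$\frac{a}{\frac{1}{\left(-45\right)^{2}}} = - \frac{8773}{\frac{1}{\left(-45\right)^{2}}} = - \frac{8773}{\frac{1}{2025}} = - 8773 \frac{1}{\frac{1}{2025}} = \left(-8773\right) 2025 = -17765325$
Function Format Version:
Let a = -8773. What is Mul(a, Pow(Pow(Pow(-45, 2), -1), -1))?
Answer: -17765325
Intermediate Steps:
Mul(a, Pow(Pow(Pow(-45, 2), -1), -1)) = Mul(-8773, Pow(Pow(Pow(-45, 2), -1), -1)) = Mul(-8773, Pow(Pow(2025, -1), -1)) = Mul(-8773, Pow(Rational(1, 2025), -1)) = Mul(-8773, 2025) = -17765325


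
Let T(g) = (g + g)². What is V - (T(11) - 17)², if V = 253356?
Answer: 35267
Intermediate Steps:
T(g) = 4*g² (T(g) = (2*g)² = 4*g²)
V - (T(11) - 17)² = 253356 - (4*11² - 17)² = 253356 - (4*121 - 17)² = 253356 - (484 - 17)² = 253356 - 1*467² = 253356 - 1*218089 = 253356 - 218089 = 35267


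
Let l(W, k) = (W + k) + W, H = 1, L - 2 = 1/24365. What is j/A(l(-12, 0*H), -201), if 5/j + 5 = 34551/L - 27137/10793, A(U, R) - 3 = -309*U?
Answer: 2629768415/67379166698362227 ≈ 3.9029e-8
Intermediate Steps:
L = 48731/24365 (L = 2 + 1/24365 = 48731/24365 ≈ 2.0000)
l(W, k) = k + 2*W
A(U, R) = 3 - 309*U
j = 2629768415/9081974214633 (j = 5/(-5 + (34551/(48731/24365) - 27137/10793)) = 5/(-5 + (34551*(24365/48731) - 27137*1/10793)) = 5/(-5 + (841835115/48731 - 27137/10793)) = 5/(-5 + 9084603983048/525953683) = 5/(9081974214633/525953683) = 5*(525953683/9081974214633) = 2629768415/9081974214633 ≈ 0.00028956)
j/A(l(-12, 0*H), -201) = 2629768415/(9081974214633*(3 - 309*(0*1 + 2*(-12)))) = 2629768415/(9081974214633*(3 - 309*(0 - 24))) = 2629768415/(9081974214633*(3 - 309*(-24))) = 2629768415/(9081974214633*(3 + 7416)) = (2629768415/9081974214633)/7419 = (2629768415/9081974214633)*(1/7419) = 2629768415/67379166698362227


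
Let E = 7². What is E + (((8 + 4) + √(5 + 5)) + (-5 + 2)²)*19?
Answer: 448 + 19*√10 ≈ 508.08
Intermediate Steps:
E = 49
E + (((8 + 4) + √(5 + 5)) + (-5 + 2)²)*19 = 49 + (((8 + 4) + √(5 + 5)) + (-5 + 2)²)*19 = 49 + ((12 + √10) + (-3)²)*19 = 49 + ((12 + √10) + 9)*19 = 49 + (21 + √10)*19 = 49 + (399 + 19*√10) = 448 + 19*√10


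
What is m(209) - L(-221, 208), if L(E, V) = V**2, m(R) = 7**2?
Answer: -43215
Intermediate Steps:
m(R) = 49
m(209) - L(-221, 208) = 49 - 1*208**2 = 49 - 1*43264 = 49 - 43264 = -43215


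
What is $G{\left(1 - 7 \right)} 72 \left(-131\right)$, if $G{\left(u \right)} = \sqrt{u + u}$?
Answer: $- 18864 i \sqrt{3} \approx - 32673.0 i$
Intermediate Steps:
$G{\left(u \right)} = \sqrt{2} \sqrt{u}$ ($G{\left(u \right)} = \sqrt{2 u} = \sqrt{2} \sqrt{u}$)
$G{\left(1 - 7 \right)} 72 \left(-131\right) = \sqrt{2} \sqrt{1 - 7} \cdot 72 \left(-131\right) = \sqrt{2} \sqrt{-6} \cdot 72 \left(-131\right) = \sqrt{2} i \sqrt{6} \cdot 72 \left(-131\right) = 2 i \sqrt{3} \cdot 72 \left(-131\right) = 144 i \sqrt{3} \left(-131\right) = - 18864 i \sqrt{3}$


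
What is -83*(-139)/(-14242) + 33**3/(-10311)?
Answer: -210257587/48949754 ≈ -4.2954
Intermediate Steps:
-83*(-139)/(-14242) + 33**3/(-10311) = 11537*(-1/14242) + 35937*(-1/10311) = -11537/14242 - 11979/3437 = -210257587/48949754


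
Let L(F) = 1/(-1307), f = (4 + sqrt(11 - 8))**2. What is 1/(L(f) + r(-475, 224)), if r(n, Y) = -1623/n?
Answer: 620825/2120786 ≈ 0.29273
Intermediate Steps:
f = (4 + sqrt(3))**2 ≈ 32.856
L(F) = -1/1307
1/(L(f) + r(-475, 224)) = 1/(-1/1307 - 1623/(-475)) = 1/(-1/1307 - 1623*(-1/475)) = 1/(-1/1307 + 1623/475) = 1/(2120786/620825) = 620825/2120786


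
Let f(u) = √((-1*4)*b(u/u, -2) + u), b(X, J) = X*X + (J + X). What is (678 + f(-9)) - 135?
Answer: 543 + 3*I ≈ 543.0 + 3.0*I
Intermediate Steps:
b(X, J) = J + X + X² (b(X, J) = X² + (J + X) = J + X + X²)
f(u) = √u (f(u) = √((-1*4)*(-2 + u/u + (u/u)²) + u) = √(-4*(-2 + 1 + 1²) + u) = √(-4*(-2 + 1 + 1) + u) = √(-4*0 + u) = √(0 + u) = √u)
(678 + f(-9)) - 135 = (678 + √(-9)) - 135 = (678 + 3*I) - 135 = 543 + 3*I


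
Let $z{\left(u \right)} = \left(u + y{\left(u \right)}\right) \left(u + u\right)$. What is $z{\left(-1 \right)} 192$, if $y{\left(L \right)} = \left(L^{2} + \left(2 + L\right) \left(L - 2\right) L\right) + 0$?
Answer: $-1152$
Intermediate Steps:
$y{\left(L \right)} = L^{2} + L \left(-2 + L\right) \left(2 + L\right)$ ($y{\left(L \right)} = \left(L^{2} + \left(2 + L\right) \left(-2 + L\right) L\right) + 0 = \left(L^{2} + \left(-2 + L\right) \left(2 + L\right) L\right) + 0 = \left(L^{2} + L \left(-2 + L\right) \left(2 + L\right)\right) + 0 = L^{2} + L \left(-2 + L\right) \left(2 + L\right)$)
$z{\left(u \right)} = 2 u \left(u + u \left(-4 + u + u^{2}\right)\right)$ ($z{\left(u \right)} = \left(u + u \left(-4 + u + u^{2}\right)\right) \left(u + u\right) = \left(u + u \left(-4 + u + u^{2}\right)\right) 2 u = 2 u \left(u + u \left(-4 + u + u^{2}\right)\right)$)
$z{\left(-1 \right)} 192 = 2 \left(-1\right)^{2} \left(-3 - 1 + \left(-1\right)^{2}\right) 192 = 2 \cdot 1 \left(-3 - 1 + 1\right) 192 = 2 \cdot 1 \left(-3\right) 192 = \left(-6\right) 192 = -1152$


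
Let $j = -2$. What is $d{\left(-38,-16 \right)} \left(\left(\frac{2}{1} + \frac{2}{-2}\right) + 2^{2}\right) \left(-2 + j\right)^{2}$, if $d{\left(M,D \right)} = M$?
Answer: $-3040$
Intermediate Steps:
$d{\left(-38,-16 \right)} \left(\left(\frac{2}{1} + \frac{2}{-2}\right) + 2^{2}\right) \left(-2 + j\right)^{2} = - 38 \left(\left(\frac{2}{1} + \frac{2}{-2}\right) + 2^{2}\right) \left(-2 - 2\right)^{2} = - 38 \left(\left(2 \cdot 1 + 2 \left(- \frac{1}{2}\right)\right) + 4\right) \left(-4\right)^{2} = - 38 \left(\left(2 - 1\right) + 4\right) 16 = - 38 \left(1 + 4\right) 16 = - 38 \cdot 5 \cdot 16 = \left(-38\right) 80 = -3040$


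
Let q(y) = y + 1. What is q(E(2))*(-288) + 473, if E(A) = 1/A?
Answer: 41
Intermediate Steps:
E(A) = 1/A
q(y) = 1 + y
q(E(2))*(-288) + 473 = (1 + 1/2)*(-288) + 473 = (1 + ½)*(-288) + 473 = (3/2)*(-288) + 473 = -432 + 473 = 41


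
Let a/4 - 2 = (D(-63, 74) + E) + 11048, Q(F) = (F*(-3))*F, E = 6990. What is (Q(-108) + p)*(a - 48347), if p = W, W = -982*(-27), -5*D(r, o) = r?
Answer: -1011569526/5 ≈ -2.0231e+8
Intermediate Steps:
D(r, o) = -r/5
Q(F) = -3*F² (Q(F) = (-3*F)*F = -3*F²)
W = 26514
p = 26514
a = 361052/5 (a = 8 + 4*((-⅕*(-63) + 6990) + 11048) = 8 + 4*((63/5 + 6990) + 11048) = 8 + 4*(35013/5 + 11048) = 8 + 4*(90253/5) = 8 + 361012/5 = 361052/5 ≈ 72210.)
(Q(-108) + p)*(a - 48347) = (-3*(-108)² + 26514)*(361052/5 - 48347) = (-3*11664 + 26514)*(119317/5) = (-34992 + 26514)*(119317/5) = -8478*119317/5 = -1011569526/5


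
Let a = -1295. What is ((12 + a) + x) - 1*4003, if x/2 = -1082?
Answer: -7450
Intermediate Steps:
x = -2164 (x = 2*(-1082) = -2164)
((12 + a) + x) - 1*4003 = ((12 - 1295) - 2164) - 1*4003 = (-1283 - 2164) - 4003 = -3447 - 4003 = -7450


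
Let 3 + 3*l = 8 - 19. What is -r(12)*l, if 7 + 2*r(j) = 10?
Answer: 7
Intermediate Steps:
l = -14/3 (l = -1 + (8 - 19)/3 = -1 + (⅓)*(-11) = -1 - 11/3 = -14/3 ≈ -4.6667)
r(j) = 3/2 (r(j) = -7/2 + (½)*10 = -7/2 + 5 = 3/2)
-r(12)*l = -3*(-14)/(2*3) = -1*(-7) = 7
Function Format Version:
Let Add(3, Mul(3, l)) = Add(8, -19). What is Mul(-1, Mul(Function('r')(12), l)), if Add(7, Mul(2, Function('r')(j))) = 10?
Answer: 7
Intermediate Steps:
l = Rational(-14, 3) (l = Add(-1, Mul(Rational(1, 3), Add(8, -19))) = Add(-1, Mul(Rational(1, 3), -11)) = Add(-1, Rational(-11, 3)) = Rational(-14, 3) ≈ -4.6667)
Function('r')(j) = Rational(3, 2) (Function('r')(j) = Add(Rational(-7, 2), Mul(Rational(1, 2), 10)) = Add(Rational(-7, 2), 5) = Rational(3, 2))
Mul(-1, Mul(Function('r')(12), l)) = Mul(-1, Mul(Rational(3, 2), Rational(-14, 3))) = Mul(-1, -7) = 7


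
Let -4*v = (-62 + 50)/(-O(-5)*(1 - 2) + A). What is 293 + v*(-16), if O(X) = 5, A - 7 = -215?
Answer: 59527/203 ≈ 293.24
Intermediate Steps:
A = -208 (A = 7 - 215 = -208)
v = -3/203 (v = -(-62 + 50)/(4*(-5*(1 - 2) - 208)) = -(-3)/(-5*(-1) - 208) = -(-3)/(-1*(-5) - 208) = -(-3)/(5 - 208) = -(-3)/(-203) = -(-3)*(-1)/203 = -1/4*12/203 = -3/203 ≈ -0.014778)
293 + v*(-16) = 293 - 3/203*(-16) = 293 + 48/203 = 59527/203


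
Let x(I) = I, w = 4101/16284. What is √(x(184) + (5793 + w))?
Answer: 3*√4891913079/2714 ≈ 77.313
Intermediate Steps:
w = 1367/5428 (w = 4101*(1/16284) = 1367/5428 ≈ 0.25184)
√(x(184) + (5793 + w)) = √(184 + (5793 + 1367/5428)) = √(184 + 31445771/5428) = √(32444523/5428) = 3*√4891913079/2714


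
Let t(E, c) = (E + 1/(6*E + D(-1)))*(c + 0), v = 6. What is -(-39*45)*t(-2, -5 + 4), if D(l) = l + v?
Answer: 26325/7 ≈ 3760.7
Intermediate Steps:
D(l) = 6 + l (D(l) = l + 6 = 6 + l)
t(E, c) = c*(E + 1/(5 + 6*E)) (t(E, c) = (E + 1/(6*E + (6 - 1)))*(c + 0) = (E + 1/(6*E + 5))*c = (E + 1/(5 + 6*E))*c = c*(E + 1/(5 + 6*E)))
-(-39*45)*t(-2, -5 + 4) = -(-39*45)*(-5 + 4)*(1 + 5*(-2) + 6*(-2)²)/(5 + 6*(-2)) = -(-1755)*(-(1 - 10 + 6*4)/(5 - 12)) = -(-1755)*(-1*(1 - 10 + 24)/(-7)) = -(-1755)*(-1*(-⅐)*15) = -(-1755)*15/7 = -1*(-26325/7) = 26325/7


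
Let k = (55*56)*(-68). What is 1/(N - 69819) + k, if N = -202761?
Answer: -57089155201/272580 ≈ -2.0944e+5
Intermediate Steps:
k = -209440 (k = 3080*(-68) = -209440)
1/(N - 69819) + k = 1/(-202761 - 69819) - 209440 = 1/(-272580) - 209440 = -1/272580 - 209440 = -57089155201/272580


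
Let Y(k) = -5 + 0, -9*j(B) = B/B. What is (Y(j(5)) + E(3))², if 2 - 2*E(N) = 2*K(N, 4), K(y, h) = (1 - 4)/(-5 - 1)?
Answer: 81/4 ≈ 20.250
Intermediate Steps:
K(y, h) = ½ (K(y, h) = -3/(-6) = -3*(-⅙) = ½)
j(B) = -⅑ (j(B) = -B/(9*B) = -⅑*1 = -⅑)
Y(k) = -5
E(N) = ½ (E(N) = 1 - 1/2 = 1 - ½*1 = 1 - ½ = ½)
(Y(j(5)) + E(3))² = (-5 + ½)² = (-9/2)² = 81/4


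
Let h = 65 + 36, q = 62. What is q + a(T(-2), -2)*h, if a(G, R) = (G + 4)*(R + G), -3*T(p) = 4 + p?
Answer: -7522/9 ≈ -835.78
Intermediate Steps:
T(p) = -4/3 - p/3 (T(p) = -(4 + p)/3 = -4/3 - p/3)
a(G, R) = (4 + G)*(G + R)
h = 101
q + a(T(-2), -2)*h = 62 + ((-4/3 - ⅓*(-2))² + 4*(-4/3 - ⅓*(-2)) + 4*(-2) + (-4/3 - ⅓*(-2))*(-2))*101 = 62 + ((-4/3 + ⅔)² + 4*(-4/3 + ⅔) - 8 + (-4/3 + ⅔)*(-2))*101 = 62 + ((-⅔)² + 4*(-⅔) - 8 - ⅔*(-2))*101 = 62 + (4/9 - 8/3 - 8 + 4/3)*101 = 62 - 80/9*101 = 62 - 8080/9 = -7522/9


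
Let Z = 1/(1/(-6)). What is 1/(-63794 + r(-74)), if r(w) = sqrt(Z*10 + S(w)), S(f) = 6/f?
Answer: -2360378/150577956355 - 3*I*sqrt(9139)/150577956355 ≈ -1.5675e-5 - 1.9046e-9*I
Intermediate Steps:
Z = -6 (Z = 1/(-1/6) = -6)
r(w) = sqrt(-60 + 6/w) (r(w) = sqrt(-6*10 + 6/w) = sqrt(-60 + 6/w))
1/(-63794 + r(-74)) = 1/(-63794 + sqrt(-60 + 6/(-74))) = 1/(-63794 + sqrt(-60 + 6*(-1/74))) = 1/(-63794 + sqrt(-60 - 3/37)) = 1/(-63794 + sqrt(-2223/37)) = 1/(-63794 + 3*I*sqrt(9139)/37)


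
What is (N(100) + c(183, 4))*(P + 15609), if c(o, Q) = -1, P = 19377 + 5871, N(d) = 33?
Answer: 1307424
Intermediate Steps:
P = 25248
(N(100) + c(183, 4))*(P + 15609) = (33 - 1)*(25248 + 15609) = 32*40857 = 1307424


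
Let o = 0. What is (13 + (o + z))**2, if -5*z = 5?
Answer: 144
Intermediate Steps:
z = -1 (z = -1/5*5 = -1)
(13 + (o + z))**2 = (13 + (0 - 1))**2 = (13 - 1)**2 = 12**2 = 144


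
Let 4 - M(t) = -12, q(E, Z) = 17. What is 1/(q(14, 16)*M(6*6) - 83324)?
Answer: -1/83052 ≈ -1.2041e-5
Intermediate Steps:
M(t) = 16 (M(t) = 4 - 1*(-12) = 4 + 12 = 16)
1/(q(14, 16)*M(6*6) - 83324) = 1/(17*16 - 83324) = 1/(272 - 83324) = 1/(-83052) = -1/83052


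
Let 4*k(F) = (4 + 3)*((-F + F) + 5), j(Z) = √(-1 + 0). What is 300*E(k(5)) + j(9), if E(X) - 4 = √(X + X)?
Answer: 1200 + I + 150*√70 ≈ 2455.0 + 1.0*I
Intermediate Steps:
j(Z) = I (j(Z) = √(-1) = I)
k(F) = 35/4 (k(F) = ((4 + 3)*((-F + F) + 5))/4 = (7*(0 + 5))/4 = (7*5)/4 = (¼)*35 = 35/4)
E(X) = 4 + √2*√X (E(X) = 4 + √(X + X) = 4 + √(2*X) = 4 + √2*√X)
300*E(k(5)) + j(9) = 300*(4 + √2*√(35/4)) + I = 300*(4 + √2*(√35/2)) + I = 300*(4 + √70/2) + I = (1200 + 150*√70) + I = 1200 + I + 150*√70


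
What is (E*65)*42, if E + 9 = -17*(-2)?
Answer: 68250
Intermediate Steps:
E = 25 (E = -9 - 17*(-2) = -9 + 34 = 25)
(E*65)*42 = (25*65)*42 = 1625*42 = 68250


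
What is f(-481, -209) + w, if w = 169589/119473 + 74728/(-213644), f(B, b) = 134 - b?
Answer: 2195568057722/6381172403 ≈ 344.07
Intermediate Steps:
w = 6825923493/6381172403 (w = 169589*(1/119473) + 74728*(-1/213644) = 169589/119473 - 18682/53411 = 6825923493/6381172403 ≈ 1.0697)
f(-481, -209) + w = (134 - 1*(-209)) + 6825923493/6381172403 = (134 + 209) + 6825923493/6381172403 = 343 + 6825923493/6381172403 = 2195568057722/6381172403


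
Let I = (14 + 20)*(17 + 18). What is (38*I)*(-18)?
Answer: -813960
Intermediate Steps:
I = 1190 (I = 34*35 = 1190)
(38*I)*(-18) = (38*1190)*(-18) = 45220*(-18) = -813960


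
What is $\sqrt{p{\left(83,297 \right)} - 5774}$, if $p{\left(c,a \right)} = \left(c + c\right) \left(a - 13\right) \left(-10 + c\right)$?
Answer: $\sqrt{3435738} \approx 1853.6$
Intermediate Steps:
$p{\left(c,a \right)} = 2 c \left(-13 + a\right) \left(-10 + c\right)$
$\sqrt{p{\left(83,297 \right)} - 5774} = \sqrt{2 \cdot 83 \left(130 - 1079 - 2970 + 297 \cdot 83\right) - 5774} = \sqrt{2 \cdot 83 \left(130 - 1079 - 2970 + 24651\right) - 5774} = \sqrt{2 \cdot 83 \cdot 20732 - 5774} = \sqrt{3441512 - 5774} = \sqrt{3435738}$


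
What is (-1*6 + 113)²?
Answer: 11449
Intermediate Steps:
(-1*6 + 113)² = (-6 + 113)² = 107² = 11449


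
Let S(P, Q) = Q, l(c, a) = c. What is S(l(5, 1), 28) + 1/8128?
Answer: 227585/8128 ≈ 28.000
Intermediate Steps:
S(l(5, 1), 28) + 1/8128 = 28 + 1/8128 = 227585/8128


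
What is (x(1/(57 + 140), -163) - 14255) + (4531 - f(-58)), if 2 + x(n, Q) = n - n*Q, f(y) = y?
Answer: -1904432/197 ≈ -9667.2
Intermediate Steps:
x(n, Q) = -2 + n - Q*n (x(n, Q) = -2 + (n - n*Q) = -2 + (n - Q*n) = -2 + n - Q*n)
(x(1/(57 + 140), -163) - 14255) + (4531 - f(-58)) = ((-2 + 1/(57 + 140) - 1*(-163)/(57 + 140)) - 14255) + (4531 - 1*(-58)) = ((-2 + 1/197 - 1*(-163)/197) - 14255) + (4531 + 58) = ((-2 + 1/197 - 1*(-163)*1/197) - 14255) + 4589 = ((-2 + 1/197 + 163/197) - 14255) + 4589 = (-230/197 - 14255) + 4589 = -2808465/197 + 4589 = -1904432/197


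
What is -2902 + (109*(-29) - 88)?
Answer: -6151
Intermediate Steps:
-2902 + (109*(-29) - 88) = -2902 + (-3161 - 88) = -2902 - 3249 = -6151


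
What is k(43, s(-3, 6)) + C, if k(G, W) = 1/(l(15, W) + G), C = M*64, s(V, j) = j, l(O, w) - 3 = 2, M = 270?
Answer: 829441/48 ≈ 17280.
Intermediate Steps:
l(O, w) = 5 (l(O, w) = 3 + 2 = 5)
C = 17280 (C = 270*64 = 17280)
k(G, W) = 1/(5 + G)
k(43, s(-3, 6)) + C = 1/(5 + 43) + 17280 = 1/48 + 17280 = 829441/48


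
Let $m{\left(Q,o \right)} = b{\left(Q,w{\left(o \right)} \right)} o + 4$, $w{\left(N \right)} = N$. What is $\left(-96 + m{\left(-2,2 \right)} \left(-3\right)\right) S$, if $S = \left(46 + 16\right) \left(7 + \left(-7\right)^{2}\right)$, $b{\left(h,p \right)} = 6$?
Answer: $-499968$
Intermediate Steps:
$m{\left(Q,o \right)} = 4 + 6 o$ ($m{\left(Q,o \right)} = 6 o + 4 = 4 + 6 o$)
$S = 3472$ ($S = 62 \left(7 + 49\right) = 62 \cdot 56 = 3472$)
$\left(-96 + m{\left(-2,2 \right)} \left(-3\right)\right) S = \left(-96 + \left(4 + 6 \cdot 2\right) \left(-3\right)\right) 3472 = \left(-96 + \left(4 + 12\right) \left(-3\right)\right) 3472 = \left(-96 + 16 \left(-3\right)\right) 3472 = \left(-96 - 48\right) 3472 = \left(-144\right) 3472 = -499968$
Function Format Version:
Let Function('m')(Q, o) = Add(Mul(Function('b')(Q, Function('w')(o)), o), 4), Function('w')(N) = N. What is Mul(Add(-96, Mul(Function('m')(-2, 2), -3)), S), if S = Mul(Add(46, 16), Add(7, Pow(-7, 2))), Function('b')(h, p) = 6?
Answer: -499968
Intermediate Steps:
Function('m')(Q, o) = Add(4, Mul(6, o)) (Function('m')(Q, o) = Add(Mul(6, o), 4) = Add(4, Mul(6, o)))
S = 3472 (S = Mul(62, Add(7, 49)) = Mul(62, 56) = 3472)
Mul(Add(-96, Mul(Function('m')(-2, 2), -3)), S) = Mul(Add(-96, Mul(Add(4, Mul(6, 2)), -3)), 3472) = Mul(Add(-96, Mul(Add(4, 12), -3)), 3472) = Mul(Add(-96, Mul(16, -3)), 3472) = Mul(Add(-96, -48), 3472) = Mul(-144, 3472) = -499968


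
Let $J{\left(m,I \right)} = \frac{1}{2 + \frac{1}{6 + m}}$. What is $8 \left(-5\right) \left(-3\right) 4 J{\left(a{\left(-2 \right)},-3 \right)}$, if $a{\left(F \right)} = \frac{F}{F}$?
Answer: $224$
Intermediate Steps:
$a{\left(F \right)} = 1$
$8 \left(-5\right) \left(-3\right) 4 J{\left(a{\left(-2 \right)},-3 \right)} = 8 \left(-5\right) \left(-3\right) 4 \frac{6 + 1}{13 + 2 \cdot 1} = - 40 \left(- 12 \frac{1}{13 + 2} \cdot 7\right) = - 40 \left(- 12 \cdot \frac{1}{15} \cdot 7\right) = - 40 \left(\left(-12\right) \frac{7}{15}\right) = \left(-40\right) \left(- \frac{28}{5}\right) = 224$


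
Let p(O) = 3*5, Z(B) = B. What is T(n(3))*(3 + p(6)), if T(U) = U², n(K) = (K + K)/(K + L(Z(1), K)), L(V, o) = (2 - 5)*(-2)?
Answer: 8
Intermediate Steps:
p(O) = 15
L(V, o) = 6 (L(V, o) = -3*(-2) = 6)
n(K) = 2*K/(6 + K) (n(K) = (K + K)/(K + 6) = (2*K)/(6 + K) = 2*K/(6 + K))
T(n(3))*(3 + p(6)) = (2*3/(6 + 3))²*(3 + 15) = (2*3/9)²*18 = (2*3*(⅑))²*18 = (⅔)²*18 = (4/9)*18 = 8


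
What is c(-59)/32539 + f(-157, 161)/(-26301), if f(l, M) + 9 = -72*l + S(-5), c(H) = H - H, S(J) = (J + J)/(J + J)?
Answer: -11296/26301 ≈ -0.42949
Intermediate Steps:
S(J) = 1 (S(J) = (2*J)/((2*J)) = (2*J)*(1/(2*J)) = 1)
c(H) = 0
f(l, M) = -8 - 72*l (f(l, M) = -9 + (-72*l + 1) = -9 + (1 - 72*l) = -8 - 72*l)
c(-59)/32539 + f(-157, 161)/(-26301) = 0/32539 + (-8 - 72*(-157))/(-26301) = 0*(1/32539) + (-8 + 11304)*(-1/26301) = 0 + 11296*(-1/26301) = 0 - 11296/26301 = -11296/26301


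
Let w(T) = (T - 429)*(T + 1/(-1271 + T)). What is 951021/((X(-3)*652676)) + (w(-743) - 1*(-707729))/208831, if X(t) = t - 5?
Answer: 8099828099271331/1098024597026336 ≈ 7.3767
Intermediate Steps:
w(T) = (-429 + T)*(T + 1/(-1271 + T))
X(t) = -5 + t
951021/((X(-3)*652676)) + (w(-743) - 1*(-707729))/208831 = 951021/(((-5 - 3)*652676)) + ((-429 + (-743)³ - 1700*(-743)² + 545260*(-743))/(-1271 - 743) - 1*(-707729))/208831 = 951021/((-8*652676)) + ((-429 - 410172407 - 1700*552049 - 405128180)/(-2014) + 707729)*(1/208831) = 951021/(-5221408) + (-(-429 - 410172407 - 938483300 - 405128180)/2014 + 707729)*(1/208831) = 951021*(-1/5221408) + (-1/2014*(-1753784316) + 707729)*(1/208831) = -951021/5221408 + (876892158/1007 + 707729)*(1/208831) = -951021/5221408 + (1589575261/1007)*(1/208831) = -951021/5221408 + 1589575261/210292817 = 8099828099271331/1098024597026336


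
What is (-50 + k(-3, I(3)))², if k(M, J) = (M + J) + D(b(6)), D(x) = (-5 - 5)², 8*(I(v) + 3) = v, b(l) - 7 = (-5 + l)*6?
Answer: 126025/64 ≈ 1969.1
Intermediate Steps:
b(l) = -23 + 6*l (b(l) = 7 + (-5 + l)*6 = 7 + (-30 + 6*l) = -23 + 6*l)
I(v) = -3 + v/8
D(x) = 100 (D(x) = (-10)² = 100)
k(M, J) = 100 + J + M (k(M, J) = (M + J) + 100 = (J + M) + 100 = 100 + J + M)
(-50 + k(-3, I(3)))² = (-50 + (100 + (-3 + (⅛)*3) - 3))² = (-50 + (100 + (-3 + 3/8) - 3))² = (-50 + (100 - 21/8 - 3))² = (-50 + 755/8)² = (355/8)² = 126025/64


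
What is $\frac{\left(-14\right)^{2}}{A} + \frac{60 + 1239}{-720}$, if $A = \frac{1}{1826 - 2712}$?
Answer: $- \frac{41677873}{240} \approx -1.7366 \cdot 10^{5}$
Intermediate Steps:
$A = - \frac{1}{886}$ ($A = \frac{1}{-886} = - \frac{1}{886} \approx -0.0011287$)
$\frac{\left(-14\right)^{2}}{A} + \frac{60 + 1239}{-720} = \frac{\left(-14\right)^{2}}{- \frac{1}{886}} + \frac{60 + 1239}{-720} = 196 \left(-886\right) + 1299 \left(- \frac{1}{720}\right) = -173656 - \frac{433}{240} = - \frac{41677873}{240}$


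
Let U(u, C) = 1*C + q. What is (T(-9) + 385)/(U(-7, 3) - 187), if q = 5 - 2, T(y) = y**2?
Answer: -466/181 ≈ -2.5746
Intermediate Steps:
q = 3
U(u, C) = 3 + C (U(u, C) = 1*C + 3 = C + 3 = 3 + C)
(T(-9) + 385)/(U(-7, 3) - 187) = ((-9)**2 + 385)/((3 + 3) - 187) = (81 + 385)/(6 - 187) = 466/(-181) = 466*(-1/181) = -466/181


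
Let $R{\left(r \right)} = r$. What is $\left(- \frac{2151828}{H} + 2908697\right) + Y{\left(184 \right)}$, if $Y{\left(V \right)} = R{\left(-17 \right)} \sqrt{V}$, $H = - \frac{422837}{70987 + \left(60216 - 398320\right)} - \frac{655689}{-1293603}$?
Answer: $\frac{113075356305469550}{60177407527} - 34 \sqrt{46} \approx 1.8788 \cdot 10^{6}$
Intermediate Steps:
$H = \frac{240709630108}{115181117517}$ ($H = - \frac{422837}{70987 - 338104} - - \frac{218563}{431201} = - \frac{422837}{-267117} + \frac{218563}{431201} = \left(-422837\right) \left(- \frac{1}{267117}\right) + \frac{218563}{431201} = \frac{422837}{267117} + \frac{218563}{431201} = \frac{240709630108}{115181117517} \approx 2.0898$)
$Y{\left(V \right)} = - 17 \sqrt{V}$
$\left(- \frac{2151828}{H} + 2908697\right) + Y{\left(184 \right)} = \left(- \frac{2151828}{\frac{240709630108}{115181117517}} + 2908697\right) - 17 \sqrt{184} = \left(\left(-2151828\right) \frac{115181117517}{240709630108} + 2908697\right) - 17 \cdot 2 \sqrt{46} = \left(- \frac{61962488436092769}{60177407527} + 2908697\right) - 34 \sqrt{46} = \frac{113075356305469550}{60177407527} - 34 \sqrt{46}$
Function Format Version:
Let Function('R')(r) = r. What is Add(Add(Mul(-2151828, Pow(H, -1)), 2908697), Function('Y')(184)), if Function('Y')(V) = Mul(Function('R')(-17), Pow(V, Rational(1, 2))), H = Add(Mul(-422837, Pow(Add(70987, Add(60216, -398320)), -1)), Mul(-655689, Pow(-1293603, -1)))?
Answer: Add(Rational(113075356305469550, 60177407527), Mul(-34, Pow(46, Rational(1, 2)))) ≈ 1.8788e+6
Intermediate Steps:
H = Rational(240709630108, 115181117517) (H = Add(Mul(-422837, Pow(Add(70987, -338104), -1)), Mul(-655689, Rational(-1, 1293603))) = Add(Mul(-422837, Pow(-267117, -1)), Rational(218563, 431201)) = Add(Mul(-422837, Rational(-1, 267117)), Rational(218563, 431201)) = Add(Rational(422837, 267117), Rational(218563, 431201)) = Rational(240709630108, 115181117517) ≈ 2.0898)
Function('Y')(V) = Mul(-17, Pow(V, Rational(1, 2)))
Add(Add(Mul(-2151828, Pow(H, -1)), 2908697), Function('Y')(184)) = Add(Add(Mul(-2151828, Pow(Rational(240709630108, 115181117517), -1)), 2908697), Mul(-17, Pow(184, Rational(1, 2)))) = Add(Add(Mul(-2151828, Rational(115181117517, 240709630108)), 2908697), Mul(-17, Mul(2, Pow(46, Rational(1, 2))))) = Add(Add(Rational(-61962488436092769, 60177407527), 2908697), Mul(-34, Pow(46, Rational(1, 2)))) = Add(Rational(113075356305469550, 60177407527), Mul(-34, Pow(46, Rational(1, 2))))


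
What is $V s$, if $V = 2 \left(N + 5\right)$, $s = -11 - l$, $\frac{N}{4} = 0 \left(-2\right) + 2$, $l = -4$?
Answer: $-182$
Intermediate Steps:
$N = 8$ ($N = 4 \left(0 \left(-2\right) + 2\right) = 4 \left(0 + 2\right) = 4 \cdot 2 = 8$)
$s = -7$ ($s = -11 - -4 = -11 + 4 = -7$)
$V = 26$ ($V = 2 \left(8 + 5\right) = 2 \cdot 13 = 26$)
$V s = 26 \left(-7\right) = -182$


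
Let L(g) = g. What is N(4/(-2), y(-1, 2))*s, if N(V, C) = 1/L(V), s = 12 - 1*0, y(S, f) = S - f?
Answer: -6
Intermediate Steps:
s = 12 (s = 12 + 0 = 12)
N(V, C) = 1/V
N(4/(-2), y(-1, 2))*s = 12/(4/(-2)) = 12/(4*(-½)) = 12/(-2) = -½*12 = -6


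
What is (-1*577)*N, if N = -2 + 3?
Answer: -577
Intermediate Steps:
N = 1
(-1*577)*N = -1*577*1 = -577*1 = -577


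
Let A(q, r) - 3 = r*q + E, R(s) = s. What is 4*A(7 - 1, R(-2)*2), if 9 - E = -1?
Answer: -44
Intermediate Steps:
E = 10 (E = 9 - 1*(-1) = 9 + 1 = 10)
A(q, r) = 13 + q*r (A(q, r) = 3 + (r*q + 10) = 3 + (q*r + 10) = 3 + (10 + q*r) = 13 + q*r)
4*A(7 - 1, R(-2)*2) = 4*(13 + (7 - 1)*(-2*2)) = 4*(13 + 6*(-4)) = 4*(13 - 24) = 4*(-11) = -44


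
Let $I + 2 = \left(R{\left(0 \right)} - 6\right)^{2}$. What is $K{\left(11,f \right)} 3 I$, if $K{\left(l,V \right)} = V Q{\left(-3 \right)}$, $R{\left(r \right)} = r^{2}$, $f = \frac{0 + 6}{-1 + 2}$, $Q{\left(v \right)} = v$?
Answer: $-1836$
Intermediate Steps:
$f = 6$ ($f = \frac{6}{1} = 6 \cdot 1 = 6$)
$I = 34$ ($I = -2 + \left(0^{2} - 6\right)^{2} = -2 + \left(0 - 6\right)^{2} = -2 + \left(-6\right)^{2} = -2 + 36 = 34$)
$K{\left(l,V \right)} = - 3 V$ ($K{\left(l,V \right)} = V \left(-3\right) = - 3 V$)
$K{\left(11,f \right)} 3 I = \left(-3\right) 6 \cdot 3 \cdot 34 = \left(-18\right) 3 \cdot 34 = \left(-54\right) 34 = -1836$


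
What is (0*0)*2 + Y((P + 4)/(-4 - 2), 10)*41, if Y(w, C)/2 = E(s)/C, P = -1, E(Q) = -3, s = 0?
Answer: -123/5 ≈ -24.600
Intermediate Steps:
Y(w, C) = -6/C (Y(w, C) = 2*(-3/C) = -6/C)
(0*0)*2 + Y((P + 4)/(-4 - 2), 10)*41 = (0*0)*2 - 6/10*41 = 0*2 - 6*⅒*41 = 0 - ⅗*41 = 0 - 123/5 = -123/5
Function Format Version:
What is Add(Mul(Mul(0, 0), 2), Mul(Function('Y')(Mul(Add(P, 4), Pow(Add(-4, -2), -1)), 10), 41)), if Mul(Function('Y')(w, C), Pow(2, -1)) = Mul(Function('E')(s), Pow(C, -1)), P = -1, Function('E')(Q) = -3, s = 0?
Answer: Rational(-123, 5) ≈ -24.600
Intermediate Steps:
Function('Y')(w, C) = Mul(-6, Pow(C, -1)) (Function('Y')(w, C) = Mul(2, Mul(-3, Pow(C, -1))) = Mul(-6, Pow(C, -1)))
Add(Mul(Mul(0, 0), 2), Mul(Function('Y')(Mul(Add(P, 4), Pow(Add(-4, -2), -1)), 10), 41)) = Add(Mul(Mul(0, 0), 2), Mul(Mul(-6, Pow(10, -1)), 41)) = Add(Mul(0, 2), Mul(Mul(-6, Rational(1, 10)), 41)) = Add(0, Mul(Rational(-3, 5), 41)) = Add(0, Rational(-123, 5)) = Rational(-123, 5)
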